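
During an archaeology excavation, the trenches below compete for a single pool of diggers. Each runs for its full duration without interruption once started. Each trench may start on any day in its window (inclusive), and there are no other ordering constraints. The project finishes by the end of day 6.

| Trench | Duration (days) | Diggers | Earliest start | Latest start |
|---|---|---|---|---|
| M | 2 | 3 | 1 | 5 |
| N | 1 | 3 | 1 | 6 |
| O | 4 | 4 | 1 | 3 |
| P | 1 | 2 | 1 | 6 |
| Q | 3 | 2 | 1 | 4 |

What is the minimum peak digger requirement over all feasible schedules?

Early-start (M@1, N@1, O@1, P@1, Q@1) gives peak 14: d1:14  d2:9  d3:6  d4:4  d5:0  d6:0.
Shift O→3, P→2, Q→3.
Schedule M@1, N@1, O@3, P@2, Q@3: d1:6  d2:5  d3:6  d4:6  d5:6  d6:4 — peak 6.
Total digger-days = 33 over 6 days ⇒ peak ≥ ⌈33/6⌉ = 6, so 6 is optimal.

6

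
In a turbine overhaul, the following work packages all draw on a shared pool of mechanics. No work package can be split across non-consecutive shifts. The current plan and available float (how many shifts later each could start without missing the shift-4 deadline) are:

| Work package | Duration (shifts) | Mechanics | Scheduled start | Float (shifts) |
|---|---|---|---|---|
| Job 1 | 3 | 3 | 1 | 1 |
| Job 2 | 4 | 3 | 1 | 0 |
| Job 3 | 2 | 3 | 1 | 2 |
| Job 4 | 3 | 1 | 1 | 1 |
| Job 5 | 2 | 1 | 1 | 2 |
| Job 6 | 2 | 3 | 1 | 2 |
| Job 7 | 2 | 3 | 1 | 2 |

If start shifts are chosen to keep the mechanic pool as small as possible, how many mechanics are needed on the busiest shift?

Early-start (Job 1@1, Job 2@1, Job 3@1, Job 4@1, Job 5@1, Job 6@1, Job 7@1) gives peak 17: s1:17  s2:17  s3:7  s4:3.
Shift Job 6→3, Job 7→3.
Schedule Job 1@1, Job 2@1, Job 3@1, Job 4@1, Job 5@1, Job 6@3, Job 7@3: s1:11  s2:11  s3:13  s4:9 — peak 13.

13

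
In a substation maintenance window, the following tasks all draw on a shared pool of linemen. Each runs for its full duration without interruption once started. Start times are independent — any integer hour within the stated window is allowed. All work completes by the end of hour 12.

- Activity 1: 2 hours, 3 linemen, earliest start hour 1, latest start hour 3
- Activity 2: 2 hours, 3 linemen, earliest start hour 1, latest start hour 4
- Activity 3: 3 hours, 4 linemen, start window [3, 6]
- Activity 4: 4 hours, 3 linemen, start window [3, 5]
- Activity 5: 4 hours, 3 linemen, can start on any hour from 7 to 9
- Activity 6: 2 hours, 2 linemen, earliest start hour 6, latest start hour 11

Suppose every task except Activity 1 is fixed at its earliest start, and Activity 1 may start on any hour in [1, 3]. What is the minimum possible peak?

7

Activity 1@1: h1:6  h2:6  h3:7  h4:7  h5:7  h6:5  h7:5  h8:3  h9:3  h10:3  h11:0  h12:0 → peak 7
Activity 1@2: h1:3  h2:6  h3:10  h4:7  h5:7  h6:5  h7:5  h8:3  h9:3  h10:3  h11:0  h12:0 → peak 10
Activity 1@3: h1:3  h2:3  h3:10  h4:10  h5:7  h6:5  h7:5  h8:3  h9:3  h10:3  h11:0  h12:0 → peak 10
Best is Activity 1@1, peak 7.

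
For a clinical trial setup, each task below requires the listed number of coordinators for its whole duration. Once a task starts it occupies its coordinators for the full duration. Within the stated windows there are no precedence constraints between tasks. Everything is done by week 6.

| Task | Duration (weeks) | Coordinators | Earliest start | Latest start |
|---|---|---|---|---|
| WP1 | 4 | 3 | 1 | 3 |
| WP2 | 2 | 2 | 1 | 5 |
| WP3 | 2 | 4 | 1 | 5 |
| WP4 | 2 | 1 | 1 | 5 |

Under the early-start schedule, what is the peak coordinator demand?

Early-start schedule: WP1@1, WP2@1, WP3@1, WP4@1.
Load per week: week 1: 10, week 2: 10, week 3: 3, week 4: 3, week 5: 0, week 6: 0.
Peak is 10.

10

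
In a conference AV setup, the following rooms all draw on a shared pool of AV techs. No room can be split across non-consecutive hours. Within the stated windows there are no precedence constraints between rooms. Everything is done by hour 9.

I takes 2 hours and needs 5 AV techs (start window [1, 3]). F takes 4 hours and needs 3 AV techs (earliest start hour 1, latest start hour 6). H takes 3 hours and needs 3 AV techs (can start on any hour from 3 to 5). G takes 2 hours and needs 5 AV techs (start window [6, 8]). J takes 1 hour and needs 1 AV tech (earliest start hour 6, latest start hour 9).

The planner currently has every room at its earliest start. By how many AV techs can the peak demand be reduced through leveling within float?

2

Early-start peak: h1:8  h2:8  h3:6  h4:6  h5:3  h6:6  h7:5  h8:0  h9:0 ⇒ 8.
Leveled (I@1, F@3, H@3, G@7, J@6): h1:5  h2:5  h3:6  h4:6  h5:6  h6:4  h7:5  h8:5  h9:0 ⇒ 6.
Reduction 8 − 6 = 2.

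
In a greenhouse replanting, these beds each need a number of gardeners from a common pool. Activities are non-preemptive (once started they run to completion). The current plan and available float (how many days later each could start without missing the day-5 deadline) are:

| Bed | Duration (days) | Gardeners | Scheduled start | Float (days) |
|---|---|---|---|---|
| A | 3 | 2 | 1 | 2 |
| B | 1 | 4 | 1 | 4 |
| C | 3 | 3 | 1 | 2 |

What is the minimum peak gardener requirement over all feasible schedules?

5

Early-start (A@1, B@1, C@1) gives peak 9: d1:9  d2:5  d3:5  d4:0  d5:0.
Shift B→4.
Schedule A@1, B@4, C@1: d1:5  d2:5  d3:5  d4:4  d5:0 — peak 5.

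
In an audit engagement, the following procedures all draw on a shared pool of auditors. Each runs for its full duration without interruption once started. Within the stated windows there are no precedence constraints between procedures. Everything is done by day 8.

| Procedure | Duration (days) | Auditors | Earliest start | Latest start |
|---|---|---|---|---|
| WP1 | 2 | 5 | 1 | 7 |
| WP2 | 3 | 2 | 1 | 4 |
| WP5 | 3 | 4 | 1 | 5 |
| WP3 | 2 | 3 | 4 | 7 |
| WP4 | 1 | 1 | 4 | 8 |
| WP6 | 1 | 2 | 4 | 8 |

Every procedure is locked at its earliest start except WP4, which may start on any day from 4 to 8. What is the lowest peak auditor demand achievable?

11

WP4@4: d1:11  d2:11  d3:6  d4:6  d5:3  d6:0  d7:0  d8:0 → peak 11
WP4@5: d1:11  d2:11  d3:6  d4:5  d5:4  d6:0  d7:0  d8:0 → peak 11
WP4@6: d1:11  d2:11  d3:6  d4:5  d5:3  d6:1  d7:0  d8:0 → peak 11
WP4@7: d1:11  d2:11  d3:6  d4:5  d5:3  d6:0  d7:1  d8:0 → peak 11
WP4@8: d1:11  d2:11  d3:6  d4:5  d5:3  d6:0  d7:0  d8:1 → peak 11
Best is WP4@4, peak 11.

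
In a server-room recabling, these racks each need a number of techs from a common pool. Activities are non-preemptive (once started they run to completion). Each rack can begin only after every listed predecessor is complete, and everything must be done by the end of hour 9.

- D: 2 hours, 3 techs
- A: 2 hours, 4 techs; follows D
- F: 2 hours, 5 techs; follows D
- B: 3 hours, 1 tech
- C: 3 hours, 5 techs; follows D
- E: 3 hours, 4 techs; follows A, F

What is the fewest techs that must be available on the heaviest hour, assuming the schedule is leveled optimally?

9

Early-start (D@1, A@3, F@3, B@1, C@3, E@5) gives peak 15: h1:4  h2:4  h3:15  h4:14  h5:9  h6:4  h7:4  h8:0  h9:0.
Shift F→4, C→6, E→6.
Schedule D@1, A@3, F@4, B@1, C@6, E@6: h1:4  h2:4  h3:5  h4:9  h5:5  h6:9  h7:9  h8:9  h9:0 — peak 9.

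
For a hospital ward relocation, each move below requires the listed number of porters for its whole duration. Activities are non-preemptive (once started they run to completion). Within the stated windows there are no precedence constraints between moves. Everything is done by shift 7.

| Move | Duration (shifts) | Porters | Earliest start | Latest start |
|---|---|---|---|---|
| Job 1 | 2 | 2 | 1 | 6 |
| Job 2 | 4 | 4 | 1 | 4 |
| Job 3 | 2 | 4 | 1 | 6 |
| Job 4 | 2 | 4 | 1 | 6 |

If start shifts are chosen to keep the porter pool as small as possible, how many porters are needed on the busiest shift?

8

Early-start (Job 1@1, Job 2@1, Job 3@1, Job 4@1) gives peak 14: s1:14  s2:14  s3:4  s4:4  s5:0  s6:0  s7:0.
Shift Job 3→3, Job 4→5.
Schedule Job 1@1, Job 2@1, Job 3@3, Job 4@5: s1:6  s2:6  s3:8  s4:8  s5:4  s6:4  s7:0 — peak 8.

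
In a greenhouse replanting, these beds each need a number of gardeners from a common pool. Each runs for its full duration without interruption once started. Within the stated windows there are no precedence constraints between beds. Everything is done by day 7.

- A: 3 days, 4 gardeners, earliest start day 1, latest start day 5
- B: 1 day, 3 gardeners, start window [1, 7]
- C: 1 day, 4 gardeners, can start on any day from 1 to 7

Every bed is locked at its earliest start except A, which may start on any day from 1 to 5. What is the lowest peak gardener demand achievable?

7

A@1: d1:11  d2:4  d3:4  d4:0  d5:0  d6:0  d7:0 → peak 11
A@2: d1:7  d2:4  d3:4  d4:4  d5:0  d6:0  d7:0 → peak 7
A@3: d1:7  d2:0  d3:4  d4:4  d5:4  d6:0  d7:0 → peak 7
A@4: d1:7  d2:0  d3:0  d4:4  d5:4  d6:4  d7:0 → peak 7
A@5: d1:7  d2:0  d3:0  d4:0  d5:4  d6:4  d7:4 → peak 7
Best is A@2, peak 7.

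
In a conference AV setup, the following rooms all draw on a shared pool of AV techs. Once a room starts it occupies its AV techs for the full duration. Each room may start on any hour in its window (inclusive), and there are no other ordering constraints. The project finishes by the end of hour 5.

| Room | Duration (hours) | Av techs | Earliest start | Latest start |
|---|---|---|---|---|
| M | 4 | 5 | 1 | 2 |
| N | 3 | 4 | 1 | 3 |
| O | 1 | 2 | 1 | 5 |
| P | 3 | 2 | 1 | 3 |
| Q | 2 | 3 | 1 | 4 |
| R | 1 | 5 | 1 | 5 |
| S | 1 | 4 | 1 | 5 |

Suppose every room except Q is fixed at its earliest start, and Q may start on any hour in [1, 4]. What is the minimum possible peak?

Q@1: h1:25  h2:14  h3:11  h4:5  h5:0 → peak 25
Q@2: h1:22  h2:14  h3:14  h4:5  h5:0 → peak 22
Q@3: h1:22  h2:11  h3:14  h4:8  h5:0 → peak 22
Q@4: h1:22  h2:11  h3:11  h4:8  h5:3 → peak 22
Best is Q@2, peak 22.

22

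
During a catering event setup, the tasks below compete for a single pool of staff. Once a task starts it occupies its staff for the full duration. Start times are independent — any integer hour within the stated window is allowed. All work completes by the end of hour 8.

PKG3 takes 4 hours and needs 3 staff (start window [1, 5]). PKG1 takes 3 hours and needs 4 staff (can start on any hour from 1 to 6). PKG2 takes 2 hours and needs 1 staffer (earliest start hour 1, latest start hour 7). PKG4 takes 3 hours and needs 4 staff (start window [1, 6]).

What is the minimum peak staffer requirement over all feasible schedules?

7

Early-start (PKG3@1, PKG1@1, PKG2@1, PKG4@1) gives peak 12: h1:12  h2:12  h3:11  h4:3  h5:0  h6:0  h7:0  h8:0.
Shift PKG2→4, PKG4→5.
Schedule PKG3@1, PKG1@1, PKG2@4, PKG4@5: h1:7  h2:7  h3:7  h4:4  h5:5  h6:4  h7:4  h8:0 — peak 7.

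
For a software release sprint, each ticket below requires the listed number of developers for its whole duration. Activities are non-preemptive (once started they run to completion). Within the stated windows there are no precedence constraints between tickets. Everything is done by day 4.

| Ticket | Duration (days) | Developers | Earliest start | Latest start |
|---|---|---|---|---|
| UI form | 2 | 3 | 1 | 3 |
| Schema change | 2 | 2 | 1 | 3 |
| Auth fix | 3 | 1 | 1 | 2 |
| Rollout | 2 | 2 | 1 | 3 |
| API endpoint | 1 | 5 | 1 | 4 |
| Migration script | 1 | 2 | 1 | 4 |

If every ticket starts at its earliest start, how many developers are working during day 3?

1

At early start, day 3 has: Auth fix.
Demand: 1 = 1.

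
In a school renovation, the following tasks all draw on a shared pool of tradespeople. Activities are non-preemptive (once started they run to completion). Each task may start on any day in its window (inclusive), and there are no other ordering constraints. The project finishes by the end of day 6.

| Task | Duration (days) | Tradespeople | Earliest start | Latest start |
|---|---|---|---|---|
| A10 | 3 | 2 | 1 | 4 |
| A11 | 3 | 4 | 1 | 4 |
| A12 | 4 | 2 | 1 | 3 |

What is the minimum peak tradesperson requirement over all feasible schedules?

6

Early-start (A10@1, A11@1, A12@1) gives peak 8: d1:8  d2:8  d3:8  d4:2  d5:0  d6:0.
Shift A11→4.
Schedule A10@1, A11@4, A12@1: d1:4  d2:4  d3:4  d4:6  d5:4  d6:4 — peak 6.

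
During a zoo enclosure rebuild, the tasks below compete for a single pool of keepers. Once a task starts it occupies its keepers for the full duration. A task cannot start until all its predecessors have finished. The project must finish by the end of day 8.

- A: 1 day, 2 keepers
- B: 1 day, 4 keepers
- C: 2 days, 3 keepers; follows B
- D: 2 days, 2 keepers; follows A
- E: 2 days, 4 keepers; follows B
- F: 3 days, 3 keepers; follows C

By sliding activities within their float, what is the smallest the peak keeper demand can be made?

Early-start (A@1, B@1, C@2, D@2, E@2, F@4) gives peak 9: d1:6  d2:9  d3:9  d4:3  d5:3  d6:3  d7:0  d8:0.
Shift A→2, D→3, E→7.
Schedule A@2, B@1, C@2, D@3, E@7, F@4: d1:4  d2:5  d3:5  d4:5  d5:3  d6:3  d7:4  d8:4 — peak 5.
Total keeper-days = 33 over 8 days ⇒ peak ≥ ⌈33/8⌉ = 5, so 5 is optimal.

5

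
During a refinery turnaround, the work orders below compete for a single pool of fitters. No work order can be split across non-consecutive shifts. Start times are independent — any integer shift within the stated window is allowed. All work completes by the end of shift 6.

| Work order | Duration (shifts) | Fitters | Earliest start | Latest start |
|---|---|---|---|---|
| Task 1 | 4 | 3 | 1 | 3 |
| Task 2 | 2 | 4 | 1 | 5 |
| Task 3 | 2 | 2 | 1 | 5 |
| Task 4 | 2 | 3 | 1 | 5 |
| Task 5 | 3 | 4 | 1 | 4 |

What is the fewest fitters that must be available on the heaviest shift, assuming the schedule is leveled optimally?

8

Early-start (Task 1@1, Task 2@1, Task 3@1, Task 4@1, Task 5@1) gives peak 16: s1:16  s2:16  s3:7  s4:3  s5:0  s6:0.
Shift Task 2→5, Task 5→3.
Schedule Task 1@1, Task 2@5, Task 3@1, Task 4@1, Task 5@3: s1:8  s2:8  s3:7  s4:7  s5:8  s6:4 — peak 8.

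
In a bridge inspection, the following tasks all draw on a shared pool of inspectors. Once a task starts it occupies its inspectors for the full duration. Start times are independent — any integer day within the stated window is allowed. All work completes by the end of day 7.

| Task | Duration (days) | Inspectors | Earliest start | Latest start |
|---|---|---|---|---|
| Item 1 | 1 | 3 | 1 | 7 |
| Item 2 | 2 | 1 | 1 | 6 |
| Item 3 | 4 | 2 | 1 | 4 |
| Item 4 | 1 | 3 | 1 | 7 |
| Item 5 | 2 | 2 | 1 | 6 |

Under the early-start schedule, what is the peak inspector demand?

11

Early-start schedule: Item 1@1, Item 2@1, Item 3@1, Item 4@1, Item 5@1.
Load per day: day 1: 11, day 2: 5, day 3: 2, day 4: 2, day 5: 0, day 6: 0, day 7: 0.
Peak is 11.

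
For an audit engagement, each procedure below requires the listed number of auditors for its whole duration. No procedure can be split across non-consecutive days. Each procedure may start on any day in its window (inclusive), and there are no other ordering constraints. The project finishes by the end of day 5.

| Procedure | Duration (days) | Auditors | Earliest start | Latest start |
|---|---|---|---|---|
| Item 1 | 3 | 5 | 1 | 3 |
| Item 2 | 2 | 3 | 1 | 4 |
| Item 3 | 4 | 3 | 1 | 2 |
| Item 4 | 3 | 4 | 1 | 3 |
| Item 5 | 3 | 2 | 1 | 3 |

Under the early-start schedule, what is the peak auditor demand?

17

Early-start schedule: Item 1@1, Item 2@1, Item 3@1, Item 4@1, Item 5@1.
Load per day: day 1: 17, day 2: 17, day 3: 14, day 4: 3, day 5: 0.
Peak is 17.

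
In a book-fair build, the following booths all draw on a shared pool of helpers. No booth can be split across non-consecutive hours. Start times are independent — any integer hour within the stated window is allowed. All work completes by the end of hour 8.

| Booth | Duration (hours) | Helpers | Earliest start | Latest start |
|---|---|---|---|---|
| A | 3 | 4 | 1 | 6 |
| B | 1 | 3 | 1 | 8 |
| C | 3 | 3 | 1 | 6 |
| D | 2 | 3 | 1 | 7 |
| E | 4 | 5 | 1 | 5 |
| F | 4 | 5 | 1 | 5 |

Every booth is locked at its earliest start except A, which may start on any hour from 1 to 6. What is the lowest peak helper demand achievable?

19

A@1: h1:23  h2:20  h3:17  h4:10  h5:0  h6:0  h7:0  h8:0 → peak 23
A@2: h1:19  h2:20  h3:17  h4:14  h5:0  h6:0  h7:0  h8:0 → peak 20
A@3: h1:19  h2:16  h3:17  h4:14  h5:4  h6:0  h7:0  h8:0 → peak 19
A@4: h1:19  h2:16  h3:13  h4:14  h5:4  h6:4  h7:0  h8:0 → peak 19
A@5: h1:19  h2:16  h3:13  h4:10  h5:4  h6:4  h7:4  h8:0 → peak 19
A@6: h1:19  h2:16  h3:13  h4:10  h5:0  h6:4  h7:4  h8:4 → peak 19
Best is A@3, peak 19.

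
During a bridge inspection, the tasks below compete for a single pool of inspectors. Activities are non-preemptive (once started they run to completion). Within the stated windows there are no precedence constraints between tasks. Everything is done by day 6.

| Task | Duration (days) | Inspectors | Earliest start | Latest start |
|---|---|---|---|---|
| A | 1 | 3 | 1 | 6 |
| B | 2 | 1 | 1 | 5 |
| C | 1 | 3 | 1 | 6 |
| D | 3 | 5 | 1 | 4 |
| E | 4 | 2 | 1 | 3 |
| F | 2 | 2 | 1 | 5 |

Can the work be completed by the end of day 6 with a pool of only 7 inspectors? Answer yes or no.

yes

Schedule A@1, B@1, C@1, D@2, E@3, F@5: d1:7  d2:6  d3:7  d4:7  d5:4  d6:4 — peak 7 ≤ 7.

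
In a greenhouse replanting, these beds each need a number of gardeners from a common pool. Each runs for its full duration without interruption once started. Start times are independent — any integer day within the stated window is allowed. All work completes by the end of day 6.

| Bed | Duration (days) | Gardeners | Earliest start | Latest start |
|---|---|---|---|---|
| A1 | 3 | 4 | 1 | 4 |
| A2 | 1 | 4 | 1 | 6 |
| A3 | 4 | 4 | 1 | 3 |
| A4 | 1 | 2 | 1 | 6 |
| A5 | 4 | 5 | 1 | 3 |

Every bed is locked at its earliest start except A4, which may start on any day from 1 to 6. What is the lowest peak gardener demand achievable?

A4@1: d1:19  d2:13  d3:13  d4:9  d5:0  d6:0 → peak 19
A4@2: d1:17  d2:15  d3:13  d4:9  d5:0  d6:0 → peak 17
A4@3: d1:17  d2:13  d3:15  d4:9  d5:0  d6:0 → peak 17
A4@4: d1:17  d2:13  d3:13  d4:11  d5:0  d6:0 → peak 17
A4@5: d1:17  d2:13  d3:13  d4:9  d5:2  d6:0 → peak 17
A4@6: d1:17  d2:13  d3:13  d4:9  d5:0  d6:2 → peak 17
Best is A4@2, peak 17.

17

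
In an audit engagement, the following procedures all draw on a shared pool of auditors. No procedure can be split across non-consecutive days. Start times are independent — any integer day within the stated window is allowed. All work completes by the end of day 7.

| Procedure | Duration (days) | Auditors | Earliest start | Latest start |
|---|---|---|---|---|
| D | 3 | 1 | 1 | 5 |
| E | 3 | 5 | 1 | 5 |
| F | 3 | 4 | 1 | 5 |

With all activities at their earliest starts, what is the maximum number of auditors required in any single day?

10

Early-start schedule: D@1, E@1, F@1.
Load per day: day 1: 10, day 2: 10, day 3: 10, day 4: 0, day 5: 0, day 6: 0, day 7: 0.
Peak is 10.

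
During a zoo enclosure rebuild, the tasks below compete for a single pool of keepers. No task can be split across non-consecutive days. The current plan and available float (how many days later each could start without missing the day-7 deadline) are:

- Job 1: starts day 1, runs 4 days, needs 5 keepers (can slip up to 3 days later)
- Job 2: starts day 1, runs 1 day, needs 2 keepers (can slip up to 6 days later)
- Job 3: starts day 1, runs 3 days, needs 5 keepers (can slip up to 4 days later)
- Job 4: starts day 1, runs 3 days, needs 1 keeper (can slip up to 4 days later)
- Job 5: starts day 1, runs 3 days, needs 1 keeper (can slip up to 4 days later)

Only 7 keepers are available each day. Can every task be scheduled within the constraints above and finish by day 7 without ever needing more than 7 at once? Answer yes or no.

yes

Schedule Job 1@1, Job 2@1, Job 3@5, Job 4@2, Job 5@2: d1:7  d2:7  d3:7  d4:7  d5:5  d6:5  d7:5 — peak 7 ≤ 7.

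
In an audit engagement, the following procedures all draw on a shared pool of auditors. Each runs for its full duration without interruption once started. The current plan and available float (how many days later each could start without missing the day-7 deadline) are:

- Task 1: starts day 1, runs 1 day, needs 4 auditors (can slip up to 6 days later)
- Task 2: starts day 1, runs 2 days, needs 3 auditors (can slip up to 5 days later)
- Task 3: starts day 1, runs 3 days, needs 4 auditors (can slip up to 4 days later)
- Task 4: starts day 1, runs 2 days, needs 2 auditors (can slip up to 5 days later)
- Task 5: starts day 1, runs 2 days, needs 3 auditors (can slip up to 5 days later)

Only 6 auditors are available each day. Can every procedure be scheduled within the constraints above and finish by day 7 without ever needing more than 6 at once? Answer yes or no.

Schedule Task 1@1, Task 2@2, Task 3@4, Task 4@4, Task 5@2: d1:4  d2:6  d3:6  d4:6  d5:6  d6:4  d7:0 — peak 6 ≤ 6.

yes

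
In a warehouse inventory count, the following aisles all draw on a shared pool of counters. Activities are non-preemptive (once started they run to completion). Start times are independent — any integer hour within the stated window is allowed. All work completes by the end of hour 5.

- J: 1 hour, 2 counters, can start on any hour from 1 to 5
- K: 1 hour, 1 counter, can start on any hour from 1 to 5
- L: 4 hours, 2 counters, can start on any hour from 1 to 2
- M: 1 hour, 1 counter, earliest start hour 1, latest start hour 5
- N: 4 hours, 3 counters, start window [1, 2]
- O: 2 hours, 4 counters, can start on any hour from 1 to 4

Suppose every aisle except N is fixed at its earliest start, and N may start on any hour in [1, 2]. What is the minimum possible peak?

N@1: h1:13  h2:9  h3:5  h4:5  h5:0 → peak 13
N@2: h1:10  h2:9  h3:5  h4:5  h5:3 → peak 10
Best is N@2, peak 10.

10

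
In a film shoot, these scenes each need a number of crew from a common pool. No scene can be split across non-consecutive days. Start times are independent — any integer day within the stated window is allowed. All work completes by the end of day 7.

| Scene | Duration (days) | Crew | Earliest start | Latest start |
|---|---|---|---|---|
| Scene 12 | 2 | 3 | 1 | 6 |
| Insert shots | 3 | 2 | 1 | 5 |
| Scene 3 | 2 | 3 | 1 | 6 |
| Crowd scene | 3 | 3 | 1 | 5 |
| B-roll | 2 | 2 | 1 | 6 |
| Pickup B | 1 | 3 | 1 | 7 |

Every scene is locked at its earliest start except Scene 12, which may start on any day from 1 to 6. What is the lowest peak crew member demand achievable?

13

Scene 12@1: d1:16  d2:13  d3:5  d4:0  d5:0  d6:0  d7:0 → peak 16
Scene 12@2: d1:13  d2:13  d3:8  d4:0  d5:0  d6:0  d7:0 → peak 13
Scene 12@3: d1:13  d2:10  d3:8  d4:3  d5:0  d6:0  d7:0 → peak 13
Scene 12@4: d1:13  d2:10  d3:5  d4:3  d5:3  d6:0  d7:0 → peak 13
Scene 12@5: d1:13  d2:10  d3:5  d4:0  d5:3  d6:3  d7:0 → peak 13
Scene 12@6: d1:13  d2:10  d3:5  d4:0  d5:0  d6:3  d7:3 → peak 13
Best is Scene 12@2, peak 13.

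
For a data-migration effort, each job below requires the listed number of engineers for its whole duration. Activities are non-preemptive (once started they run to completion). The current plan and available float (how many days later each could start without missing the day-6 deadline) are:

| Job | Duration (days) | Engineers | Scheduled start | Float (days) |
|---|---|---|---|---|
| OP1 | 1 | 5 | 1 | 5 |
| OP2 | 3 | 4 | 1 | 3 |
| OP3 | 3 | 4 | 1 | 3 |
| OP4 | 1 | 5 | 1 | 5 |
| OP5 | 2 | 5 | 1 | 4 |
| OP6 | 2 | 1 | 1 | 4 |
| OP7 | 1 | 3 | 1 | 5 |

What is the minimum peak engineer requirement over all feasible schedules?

9

Early-start (OP1@1, OP2@1, OP3@1, OP4@1, OP5@1, OP6@1, OP7@1) gives peak 27: d1:27  d2:14  d3:8  d4:0  d5:0  d6:0.
Shift OP3→2, OP4→4, OP5→5, OP6→2, OP7→5.
Schedule OP1@1, OP2@1, OP3@2, OP4@4, OP5@5, OP6@2, OP7@5: d1:9  d2:9  d3:9  d4:9  d5:8  d6:5 — peak 9.
Total engineer-days = 49 over 6 days ⇒ peak ≥ ⌈49/6⌉ = 9, so 9 is optimal.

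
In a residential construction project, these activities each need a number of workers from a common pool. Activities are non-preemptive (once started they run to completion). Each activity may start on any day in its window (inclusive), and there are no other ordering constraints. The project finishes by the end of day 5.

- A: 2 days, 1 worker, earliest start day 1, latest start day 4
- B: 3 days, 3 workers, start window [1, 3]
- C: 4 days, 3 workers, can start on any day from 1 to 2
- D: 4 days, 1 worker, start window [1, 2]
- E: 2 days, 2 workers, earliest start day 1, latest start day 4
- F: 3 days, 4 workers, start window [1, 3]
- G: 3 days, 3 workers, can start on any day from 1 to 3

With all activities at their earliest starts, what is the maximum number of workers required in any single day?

Early-start schedule: A@1, B@1, C@1, D@1, E@1, F@1, G@1.
Load per day: day 1: 17, day 2: 17, day 3: 14, day 4: 4, day 5: 0.
Peak is 17.

17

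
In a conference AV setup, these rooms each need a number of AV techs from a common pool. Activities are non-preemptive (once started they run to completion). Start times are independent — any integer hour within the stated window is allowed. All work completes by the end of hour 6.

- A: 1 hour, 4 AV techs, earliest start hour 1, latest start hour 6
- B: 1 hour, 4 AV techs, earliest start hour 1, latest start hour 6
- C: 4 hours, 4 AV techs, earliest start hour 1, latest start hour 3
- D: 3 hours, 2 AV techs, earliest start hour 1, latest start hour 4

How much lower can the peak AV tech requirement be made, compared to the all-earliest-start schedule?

Early-start peak: h1:14  h2:6  h3:6  h4:4  h5:0  h6:0 ⇒ 14.
Leveled (A@1, B@2, C@3, D@1): h1:6  h2:6  h3:6  h4:4  h5:4  h6:4 ⇒ 6.
Reduction 14 − 6 = 8.

8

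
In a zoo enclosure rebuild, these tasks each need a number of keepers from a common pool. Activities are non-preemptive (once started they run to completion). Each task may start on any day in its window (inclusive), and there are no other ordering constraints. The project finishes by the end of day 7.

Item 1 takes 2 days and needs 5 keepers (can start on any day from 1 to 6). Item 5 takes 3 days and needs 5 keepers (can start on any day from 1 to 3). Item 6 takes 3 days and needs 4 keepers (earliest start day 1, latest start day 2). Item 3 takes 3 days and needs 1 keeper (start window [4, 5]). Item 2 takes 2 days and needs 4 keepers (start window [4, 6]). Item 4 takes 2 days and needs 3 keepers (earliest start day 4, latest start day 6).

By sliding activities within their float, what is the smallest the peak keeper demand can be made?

Early-start (Item 1@1, Item 5@1, Item 6@1, Item 3@4, Item 2@4, Item 4@4) gives peak 14: d1:14  d2:14  d3:9  d4:8  d5:8  d6:1  d7:0.
Shift Item 5→3, Item 2→6.
Schedule Item 1@1, Item 5@3, Item 6@1, Item 3@4, Item 2@6, Item 4@4: d1:9  d2:9  d3:9  d4:9  d5:9  d6:5  d7:4 — peak 9.

9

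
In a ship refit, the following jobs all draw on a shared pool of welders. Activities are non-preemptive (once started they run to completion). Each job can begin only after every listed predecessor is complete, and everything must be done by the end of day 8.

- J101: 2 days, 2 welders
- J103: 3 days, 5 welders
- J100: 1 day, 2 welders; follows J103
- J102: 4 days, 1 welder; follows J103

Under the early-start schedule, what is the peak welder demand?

7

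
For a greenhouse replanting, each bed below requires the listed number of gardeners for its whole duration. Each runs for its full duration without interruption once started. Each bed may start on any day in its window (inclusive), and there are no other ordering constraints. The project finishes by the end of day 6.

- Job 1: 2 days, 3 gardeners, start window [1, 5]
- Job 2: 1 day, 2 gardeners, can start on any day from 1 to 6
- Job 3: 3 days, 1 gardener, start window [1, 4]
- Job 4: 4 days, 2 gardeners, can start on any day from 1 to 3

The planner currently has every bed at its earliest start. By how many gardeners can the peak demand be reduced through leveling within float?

4

Early-start peak: d1:8  d2:6  d3:3  d4:2  d5:0  d6:0 ⇒ 8.
Leveled (Job 1@1, Job 2@3, Job 3@4, Job 4@3): d1:3  d2:3  d3:4  d4:3  d5:3  d6:3 ⇒ 4.
Reduction 8 − 4 = 4.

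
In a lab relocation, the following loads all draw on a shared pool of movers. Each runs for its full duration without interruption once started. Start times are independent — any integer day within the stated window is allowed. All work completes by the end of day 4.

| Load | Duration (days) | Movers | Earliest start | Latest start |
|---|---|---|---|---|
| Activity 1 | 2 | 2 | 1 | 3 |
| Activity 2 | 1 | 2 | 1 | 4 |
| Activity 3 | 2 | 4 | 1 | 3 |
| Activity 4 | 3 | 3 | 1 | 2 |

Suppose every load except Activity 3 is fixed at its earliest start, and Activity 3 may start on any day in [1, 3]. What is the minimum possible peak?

7

Activity 3@1: d1:11  d2:9  d3:3  d4:0 → peak 11
Activity 3@2: d1:7  d2:9  d3:7  d4:0 → peak 9
Activity 3@3: d1:7  d2:5  d3:7  d4:4 → peak 7
Best is Activity 3@3, peak 7.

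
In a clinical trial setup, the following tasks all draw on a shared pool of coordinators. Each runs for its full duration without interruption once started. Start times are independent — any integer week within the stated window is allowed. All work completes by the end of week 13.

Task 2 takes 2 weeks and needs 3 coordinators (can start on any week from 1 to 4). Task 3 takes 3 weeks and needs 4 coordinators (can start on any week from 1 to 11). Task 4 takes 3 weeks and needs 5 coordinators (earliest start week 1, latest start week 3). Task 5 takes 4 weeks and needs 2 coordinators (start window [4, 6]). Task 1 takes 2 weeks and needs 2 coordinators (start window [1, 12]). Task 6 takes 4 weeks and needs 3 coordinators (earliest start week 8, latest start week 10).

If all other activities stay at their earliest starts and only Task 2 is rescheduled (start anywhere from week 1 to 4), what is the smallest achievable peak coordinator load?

11

Task 2@1: w1:14  w2:14  w3:9  w4:2  w5:2  w6:2  w7:2  w8:3  w9:3  w10:3  w11:3  w12:0  w13:0 → peak 14
Task 2@2: w1:11  w2:14  w3:12  w4:2  w5:2  w6:2  w7:2  w8:3  w9:3  w10:3  w11:3  w12:0  w13:0 → peak 14
Task 2@3: w1:11  w2:11  w3:12  w4:5  w5:2  w6:2  w7:2  w8:3  w9:3  w10:3  w11:3  w12:0  w13:0 → peak 12
Task 2@4: w1:11  w2:11  w3:9  w4:5  w5:5  w6:2  w7:2  w8:3  w9:3  w10:3  w11:3  w12:0  w13:0 → peak 11
Best is Task 2@4, peak 11.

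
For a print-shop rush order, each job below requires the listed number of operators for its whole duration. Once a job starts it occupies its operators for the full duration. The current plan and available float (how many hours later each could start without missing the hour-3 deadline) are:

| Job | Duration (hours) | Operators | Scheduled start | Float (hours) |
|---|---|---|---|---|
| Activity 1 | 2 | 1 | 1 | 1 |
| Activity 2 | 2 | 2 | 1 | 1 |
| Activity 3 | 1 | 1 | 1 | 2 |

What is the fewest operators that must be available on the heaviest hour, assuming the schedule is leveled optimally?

Early-start (Activity 1@1, Activity 2@1, Activity 3@1) gives peak 4: h1:4  h2:3  h3:0.
Shift Activity 3→3.
Schedule Activity 1@1, Activity 2@1, Activity 3@3: h1:3  h2:3  h3:1 — peak 3.
Total operator-hours = 7 over 3 hours ⇒ peak ≥ ⌈7/3⌉ = 3, so 3 is optimal.

3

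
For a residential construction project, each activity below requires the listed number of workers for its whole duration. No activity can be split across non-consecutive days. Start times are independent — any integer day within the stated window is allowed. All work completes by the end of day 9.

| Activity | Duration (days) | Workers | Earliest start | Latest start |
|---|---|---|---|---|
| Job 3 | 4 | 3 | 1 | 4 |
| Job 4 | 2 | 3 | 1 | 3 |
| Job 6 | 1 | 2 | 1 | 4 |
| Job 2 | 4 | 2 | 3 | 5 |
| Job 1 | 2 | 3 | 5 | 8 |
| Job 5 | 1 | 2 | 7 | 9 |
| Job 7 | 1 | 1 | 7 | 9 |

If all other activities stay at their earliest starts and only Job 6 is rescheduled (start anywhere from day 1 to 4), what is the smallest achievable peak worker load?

7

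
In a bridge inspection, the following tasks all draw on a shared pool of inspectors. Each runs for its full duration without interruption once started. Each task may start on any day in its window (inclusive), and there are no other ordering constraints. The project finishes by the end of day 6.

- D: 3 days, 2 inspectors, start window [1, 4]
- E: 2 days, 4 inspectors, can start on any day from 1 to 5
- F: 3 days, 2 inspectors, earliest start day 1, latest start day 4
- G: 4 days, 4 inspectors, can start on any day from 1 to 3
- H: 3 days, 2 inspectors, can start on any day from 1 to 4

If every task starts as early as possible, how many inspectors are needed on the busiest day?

14

Early-start schedule: D@1, E@1, F@1, G@1, H@1.
Load per day: day 1: 14, day 2: 14, day 3: 10, day 4: 4, day 5: 0, day 6: 0.
Peak is 14.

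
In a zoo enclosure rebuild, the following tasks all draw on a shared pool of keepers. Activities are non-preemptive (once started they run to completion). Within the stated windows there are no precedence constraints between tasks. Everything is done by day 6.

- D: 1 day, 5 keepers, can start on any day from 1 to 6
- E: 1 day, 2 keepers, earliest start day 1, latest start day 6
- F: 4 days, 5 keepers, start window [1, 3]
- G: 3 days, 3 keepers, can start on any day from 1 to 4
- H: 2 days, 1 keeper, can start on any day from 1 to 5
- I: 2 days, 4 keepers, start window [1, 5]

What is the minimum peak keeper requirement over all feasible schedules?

Early-start (D@1, E@1, F@1, G@1, H@1, I@1) gives peak 20: d1:20  d2:13  d3:8  d4:5  d5:0  d6:0.
Shift F→2, G→2, I→5.
Schedule D@1, E@1, F@2, G@2, H@1, I@5: d1:8  d2:9  d3:8  d4:8  d5:9  d6:4 — peak 9.

9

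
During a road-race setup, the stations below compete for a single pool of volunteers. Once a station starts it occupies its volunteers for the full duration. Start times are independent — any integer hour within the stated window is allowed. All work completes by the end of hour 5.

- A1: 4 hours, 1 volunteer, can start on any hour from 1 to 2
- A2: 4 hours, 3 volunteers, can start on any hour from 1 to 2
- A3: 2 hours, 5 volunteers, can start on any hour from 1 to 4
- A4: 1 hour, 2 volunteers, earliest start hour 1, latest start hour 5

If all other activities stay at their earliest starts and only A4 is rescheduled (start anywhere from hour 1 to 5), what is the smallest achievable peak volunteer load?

A4@1: h1:11  h2:9  h3:4  h4:4  h5:0 → peak 11
A4@2: h1:9  h2:11  h3:4  h4:4  h5:0 → peak 11
A4@3: h1:9  h2:9  h3:6  h4:4  h5:0 → peak 9
A4@4: h1:9  h2:9  h3:4  h4:6  h5:0 → peak 9
A4@5: h1:9  h2:9  h3:4  h4:4  h5:2 → peak 9
Best is A4@3, peak 9.

9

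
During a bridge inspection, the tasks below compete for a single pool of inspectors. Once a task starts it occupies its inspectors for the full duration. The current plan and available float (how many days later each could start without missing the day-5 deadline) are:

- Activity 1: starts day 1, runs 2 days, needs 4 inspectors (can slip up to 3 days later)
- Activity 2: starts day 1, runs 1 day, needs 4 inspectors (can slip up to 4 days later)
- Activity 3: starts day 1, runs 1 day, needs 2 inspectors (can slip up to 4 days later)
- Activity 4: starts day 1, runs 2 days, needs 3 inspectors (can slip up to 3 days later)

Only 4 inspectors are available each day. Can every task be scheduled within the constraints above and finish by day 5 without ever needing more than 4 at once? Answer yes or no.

no

The minimum achievable peak is 5; 4 < 5, so no feasible schedule stays within the cap.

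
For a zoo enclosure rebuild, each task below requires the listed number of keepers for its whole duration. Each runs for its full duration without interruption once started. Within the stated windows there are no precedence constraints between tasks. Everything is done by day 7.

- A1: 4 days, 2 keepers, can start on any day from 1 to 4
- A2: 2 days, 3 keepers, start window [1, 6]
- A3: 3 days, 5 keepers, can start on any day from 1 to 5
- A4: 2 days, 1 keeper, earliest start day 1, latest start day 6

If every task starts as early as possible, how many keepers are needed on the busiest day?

Early-start schedule: A1@1, A2@1, A3@1, A4@1.
Load per day: day 1: 11, day 2: 11, day 3: 7, day 4: 2, day 5: 0, day 6: 0, day 7: 0.
Peak is 11.

11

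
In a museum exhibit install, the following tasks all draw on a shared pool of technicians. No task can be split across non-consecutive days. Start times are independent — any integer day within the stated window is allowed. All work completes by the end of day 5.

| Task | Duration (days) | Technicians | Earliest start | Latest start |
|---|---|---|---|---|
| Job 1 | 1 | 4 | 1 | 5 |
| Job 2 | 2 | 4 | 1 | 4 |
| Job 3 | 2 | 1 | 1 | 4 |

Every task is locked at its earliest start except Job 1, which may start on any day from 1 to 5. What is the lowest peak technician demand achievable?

Job 1@1: d1:9  d2:5  d3:0  d4:0  d5:0 → peak 9
Job 1@2: d1:5  d2:9  d3:0  d4:0  d5:0 → peak 9
Job 1@3: d1:5  d2:5  d3:4  d4:0  d5:0 → peak 5
Job 1@4: d1:5  d2:5  d3:0  d4:4  d5:0 → peak 5
Job 1@5: d1:5  d2:5  d3:0  d4:0  d5:4 → peak 5
Best is Job 1@3, peak 5.

5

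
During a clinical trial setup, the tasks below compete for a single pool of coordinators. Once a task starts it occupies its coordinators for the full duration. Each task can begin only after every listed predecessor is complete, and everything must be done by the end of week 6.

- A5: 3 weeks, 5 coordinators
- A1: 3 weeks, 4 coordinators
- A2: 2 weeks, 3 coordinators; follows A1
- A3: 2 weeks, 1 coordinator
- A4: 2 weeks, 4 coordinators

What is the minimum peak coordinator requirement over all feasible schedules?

8

Early-start (A5@1, A1@1, A2@4, A3@1, A4@1) gives peak 14: w1:14  w2:14  w3:9  w4:3  w5:3  w6:0.
Shift A5→4, A2→5, A3→3.
Schedule A5@4, A1@1, A2@5, A3@3, A4@1: w1:8  w2:8  w3:5  w4:6  w5:8  w6:8 — peak 8.
Total coordinator-weeks = 43 over 6 weeks ⇒ peak ≥ ⌈43/6⌉ = 8, so 8 is optimal.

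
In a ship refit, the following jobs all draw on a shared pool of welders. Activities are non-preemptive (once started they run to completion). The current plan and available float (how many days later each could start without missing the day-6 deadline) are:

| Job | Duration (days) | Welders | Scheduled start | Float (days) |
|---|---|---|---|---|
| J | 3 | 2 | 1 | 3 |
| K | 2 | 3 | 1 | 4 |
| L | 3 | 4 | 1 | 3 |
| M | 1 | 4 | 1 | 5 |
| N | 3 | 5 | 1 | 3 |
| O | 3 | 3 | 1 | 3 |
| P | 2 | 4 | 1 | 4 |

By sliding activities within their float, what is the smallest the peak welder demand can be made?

11

Early-start (J@1, K@1, L@1, M@1, N@1, O@1, P@1) gives peak 25: d1:25  d2:21  d3:14  d4:0  d5:0  d6:0.
Shift L→3, M→4, O→4, P→5.
Schedule J@1, K@1, L@3, M@4, N@1, O@4, P@5: d1:10  d2:10  d3:11  d4:11  d5:11  d6:7 — peak 11.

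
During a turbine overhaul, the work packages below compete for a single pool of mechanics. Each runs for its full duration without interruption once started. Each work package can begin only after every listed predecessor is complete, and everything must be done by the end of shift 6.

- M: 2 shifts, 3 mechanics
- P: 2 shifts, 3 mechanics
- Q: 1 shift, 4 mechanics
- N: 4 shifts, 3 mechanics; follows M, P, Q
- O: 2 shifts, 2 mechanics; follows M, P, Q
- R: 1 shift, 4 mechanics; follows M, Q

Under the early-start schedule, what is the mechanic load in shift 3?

9

At early start, shift 3 has: N, O, R.
Demand: 3 + 2 + 4 = 9.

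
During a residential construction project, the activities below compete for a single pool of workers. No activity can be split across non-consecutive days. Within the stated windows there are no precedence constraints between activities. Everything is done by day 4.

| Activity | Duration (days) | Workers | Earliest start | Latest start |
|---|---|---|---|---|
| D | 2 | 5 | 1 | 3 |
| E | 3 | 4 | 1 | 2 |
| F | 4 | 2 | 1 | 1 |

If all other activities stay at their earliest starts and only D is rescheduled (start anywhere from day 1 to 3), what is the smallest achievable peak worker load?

11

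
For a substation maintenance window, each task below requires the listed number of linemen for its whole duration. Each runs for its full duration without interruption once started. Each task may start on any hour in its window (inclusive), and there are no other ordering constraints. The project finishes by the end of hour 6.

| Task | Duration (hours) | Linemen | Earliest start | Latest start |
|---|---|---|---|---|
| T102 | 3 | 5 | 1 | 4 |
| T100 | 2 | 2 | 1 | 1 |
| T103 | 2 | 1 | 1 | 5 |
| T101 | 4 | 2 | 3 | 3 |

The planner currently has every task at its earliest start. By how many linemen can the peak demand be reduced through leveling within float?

Early-start peak: h1:8  h2:8  h3:7  h4:2  h5:2  h6:2 ⇒ 8.
Leveled (T102@1, T100@1, T103@4, T101@3): h1:7  h2:7  h3:7  h4:3  h5:3  h6:2 ⇒ 7.
Reduction 8 − 7 = 1.

1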